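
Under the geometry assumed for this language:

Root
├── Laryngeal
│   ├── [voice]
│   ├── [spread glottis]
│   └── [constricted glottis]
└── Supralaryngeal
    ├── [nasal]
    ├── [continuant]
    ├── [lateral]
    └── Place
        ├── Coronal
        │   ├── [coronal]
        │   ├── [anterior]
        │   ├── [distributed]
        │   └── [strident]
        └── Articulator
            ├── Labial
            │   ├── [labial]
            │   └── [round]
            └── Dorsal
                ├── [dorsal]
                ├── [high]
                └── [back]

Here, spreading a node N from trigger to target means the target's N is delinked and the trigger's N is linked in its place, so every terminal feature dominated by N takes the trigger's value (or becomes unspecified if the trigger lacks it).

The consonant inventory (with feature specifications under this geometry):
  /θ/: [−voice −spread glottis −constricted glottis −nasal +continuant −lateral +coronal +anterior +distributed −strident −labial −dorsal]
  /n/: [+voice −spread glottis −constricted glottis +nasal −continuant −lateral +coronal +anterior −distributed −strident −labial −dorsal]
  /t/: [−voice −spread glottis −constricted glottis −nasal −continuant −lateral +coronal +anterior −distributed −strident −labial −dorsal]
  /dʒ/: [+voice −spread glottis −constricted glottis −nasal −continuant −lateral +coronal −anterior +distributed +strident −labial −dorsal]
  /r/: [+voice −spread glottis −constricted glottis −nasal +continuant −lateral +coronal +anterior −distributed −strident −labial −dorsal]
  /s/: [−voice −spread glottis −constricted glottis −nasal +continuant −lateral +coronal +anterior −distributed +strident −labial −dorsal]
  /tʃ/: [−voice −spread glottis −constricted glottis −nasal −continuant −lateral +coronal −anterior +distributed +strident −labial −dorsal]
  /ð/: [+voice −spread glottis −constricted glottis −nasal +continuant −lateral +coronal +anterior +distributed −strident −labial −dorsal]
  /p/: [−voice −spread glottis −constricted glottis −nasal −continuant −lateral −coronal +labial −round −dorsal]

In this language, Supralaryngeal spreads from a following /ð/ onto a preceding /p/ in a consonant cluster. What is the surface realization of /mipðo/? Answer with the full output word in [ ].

[miθðo]

The Supralaryngeal node dominates the terminals [nasal], [continuant], [lateral], [coronal], [anterior], [distributed], [strident], [labial], [round], [dorsal], [high], [back].
Spreading Supralaryngeal from /ð/ onto /p/ replaces those values with /ð/'s: [−nasal], [+continuant], [−lateral], [+coronal], [+anterior], [+distributed], [−strident], [−labial], [−dorsal]. Features outside Supralaryngeal ([voice], [spread glottis], [constricted glottis]) stay as in /p/.
This feature bundle is that of [θ], so /mipðo/ surfaces as [miθðo].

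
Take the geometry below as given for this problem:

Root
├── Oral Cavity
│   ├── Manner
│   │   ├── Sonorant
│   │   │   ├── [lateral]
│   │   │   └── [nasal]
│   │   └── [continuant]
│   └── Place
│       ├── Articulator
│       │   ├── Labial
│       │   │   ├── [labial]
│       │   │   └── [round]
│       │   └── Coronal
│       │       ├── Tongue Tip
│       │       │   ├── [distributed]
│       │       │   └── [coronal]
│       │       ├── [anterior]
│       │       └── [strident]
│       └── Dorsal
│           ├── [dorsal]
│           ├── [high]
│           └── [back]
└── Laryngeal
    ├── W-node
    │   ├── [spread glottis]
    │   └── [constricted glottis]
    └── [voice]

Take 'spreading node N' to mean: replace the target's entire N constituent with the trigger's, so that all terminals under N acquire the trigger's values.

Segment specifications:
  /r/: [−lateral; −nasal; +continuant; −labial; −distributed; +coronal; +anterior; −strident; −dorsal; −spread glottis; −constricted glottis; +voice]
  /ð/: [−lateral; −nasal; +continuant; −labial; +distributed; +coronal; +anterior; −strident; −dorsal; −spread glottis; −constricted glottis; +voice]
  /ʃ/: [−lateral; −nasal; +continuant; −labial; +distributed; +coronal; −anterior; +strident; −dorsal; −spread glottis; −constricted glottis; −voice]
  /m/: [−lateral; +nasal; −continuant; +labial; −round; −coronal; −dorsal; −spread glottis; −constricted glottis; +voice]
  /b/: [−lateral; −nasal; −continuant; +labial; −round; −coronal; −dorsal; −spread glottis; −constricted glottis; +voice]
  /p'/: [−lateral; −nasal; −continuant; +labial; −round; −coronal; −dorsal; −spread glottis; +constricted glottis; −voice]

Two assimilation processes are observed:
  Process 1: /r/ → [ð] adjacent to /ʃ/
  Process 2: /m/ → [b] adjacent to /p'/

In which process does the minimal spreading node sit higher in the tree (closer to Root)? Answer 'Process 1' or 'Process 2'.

Process 2

Process 1: the feature that changes is [distributed]; the minimal node is [distributed] (depth 6).
In Process 2, [nasal] changes, so the minimal spreading node is [nasal] at depth 4.
Depth 4 < depth 6; Process 2 involves the structurally higher constituent [nasal].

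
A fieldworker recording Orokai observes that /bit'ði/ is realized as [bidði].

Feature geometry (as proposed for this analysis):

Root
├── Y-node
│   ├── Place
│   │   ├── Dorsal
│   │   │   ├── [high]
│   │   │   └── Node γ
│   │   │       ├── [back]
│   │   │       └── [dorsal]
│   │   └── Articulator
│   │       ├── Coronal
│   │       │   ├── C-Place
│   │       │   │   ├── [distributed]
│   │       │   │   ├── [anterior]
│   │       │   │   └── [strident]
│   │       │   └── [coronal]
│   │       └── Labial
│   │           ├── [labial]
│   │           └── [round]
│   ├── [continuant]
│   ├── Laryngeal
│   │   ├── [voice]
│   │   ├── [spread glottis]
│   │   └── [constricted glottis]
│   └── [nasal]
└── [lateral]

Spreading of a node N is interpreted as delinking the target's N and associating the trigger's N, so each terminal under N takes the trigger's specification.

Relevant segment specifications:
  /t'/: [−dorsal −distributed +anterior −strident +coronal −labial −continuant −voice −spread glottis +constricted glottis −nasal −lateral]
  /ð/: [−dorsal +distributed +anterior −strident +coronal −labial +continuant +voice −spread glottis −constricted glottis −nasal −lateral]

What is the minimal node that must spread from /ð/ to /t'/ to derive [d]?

Laryngeal

Comparing /t'/ with its surface form [d], the features that change are [voice], [constricted glottis].
The smallest constituent containing every changed terminal is Laryngeal — each of its daughters lacks at least one of the affected features.
Delinking /t'/'s Laryngeal and associating /ð/'s Laryngeal gives precisely the feature bundle of [d].
Since [distributed], [continuant] are preserved even though /ð/ disagrees there, no node above Laryngeal spread.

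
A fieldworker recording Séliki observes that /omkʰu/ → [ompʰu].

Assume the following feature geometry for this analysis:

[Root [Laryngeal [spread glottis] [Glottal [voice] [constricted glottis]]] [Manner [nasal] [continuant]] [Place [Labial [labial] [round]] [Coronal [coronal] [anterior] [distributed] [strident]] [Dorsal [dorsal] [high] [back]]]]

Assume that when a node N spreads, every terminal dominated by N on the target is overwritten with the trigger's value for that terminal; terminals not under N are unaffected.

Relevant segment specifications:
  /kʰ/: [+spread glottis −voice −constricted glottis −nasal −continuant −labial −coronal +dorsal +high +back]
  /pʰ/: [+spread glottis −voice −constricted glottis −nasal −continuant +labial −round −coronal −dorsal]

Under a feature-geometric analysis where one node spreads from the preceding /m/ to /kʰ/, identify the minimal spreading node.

Place

Comparing /kʰ/ with its surface form [pʰ], the features that change are [labial], [round], [dorsal], [high], [back].
Tracing each changed feature up the tree, the paths first meet at Place; any lower node misses at least one of them.
Spreading Place from /m/ overwrites each of those terminals with /m/'s values, yielding exactly [pʰ].
[nasal], [spread glottis] — on which /m/ differs from /kʰ/ — are unchanged, so Root cannot have spread; the constituent is no larger than Place.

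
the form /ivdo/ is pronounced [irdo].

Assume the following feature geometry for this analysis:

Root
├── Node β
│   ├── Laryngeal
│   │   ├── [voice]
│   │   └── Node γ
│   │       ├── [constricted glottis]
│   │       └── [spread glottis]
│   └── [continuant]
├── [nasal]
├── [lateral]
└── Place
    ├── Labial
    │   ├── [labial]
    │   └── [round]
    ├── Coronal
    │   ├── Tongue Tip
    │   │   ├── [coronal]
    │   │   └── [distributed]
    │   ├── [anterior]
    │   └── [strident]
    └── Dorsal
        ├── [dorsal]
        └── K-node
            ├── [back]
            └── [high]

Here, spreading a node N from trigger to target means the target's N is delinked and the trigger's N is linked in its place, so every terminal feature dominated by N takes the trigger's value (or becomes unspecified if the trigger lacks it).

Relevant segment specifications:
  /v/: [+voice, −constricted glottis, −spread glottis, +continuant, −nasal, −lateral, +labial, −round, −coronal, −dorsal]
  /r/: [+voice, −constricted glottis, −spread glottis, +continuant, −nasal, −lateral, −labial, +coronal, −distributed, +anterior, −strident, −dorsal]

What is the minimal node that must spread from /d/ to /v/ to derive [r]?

Feature comparison: [labial], [round], [coronal], [anterior], [distributed], [strident] differ between /v/ and [r]; the remaining terminals match.
These terminals are all dominated by Place, and no proper subconstituent of Place covers them all; Place is their lowest common ancestor.
Delinking /v/'s Place and associating /d/'s Place gives precisely the feature bundle of [r].
Since [continuant] is preserved even though /d/ disagrees there, no node above Place spread.

Place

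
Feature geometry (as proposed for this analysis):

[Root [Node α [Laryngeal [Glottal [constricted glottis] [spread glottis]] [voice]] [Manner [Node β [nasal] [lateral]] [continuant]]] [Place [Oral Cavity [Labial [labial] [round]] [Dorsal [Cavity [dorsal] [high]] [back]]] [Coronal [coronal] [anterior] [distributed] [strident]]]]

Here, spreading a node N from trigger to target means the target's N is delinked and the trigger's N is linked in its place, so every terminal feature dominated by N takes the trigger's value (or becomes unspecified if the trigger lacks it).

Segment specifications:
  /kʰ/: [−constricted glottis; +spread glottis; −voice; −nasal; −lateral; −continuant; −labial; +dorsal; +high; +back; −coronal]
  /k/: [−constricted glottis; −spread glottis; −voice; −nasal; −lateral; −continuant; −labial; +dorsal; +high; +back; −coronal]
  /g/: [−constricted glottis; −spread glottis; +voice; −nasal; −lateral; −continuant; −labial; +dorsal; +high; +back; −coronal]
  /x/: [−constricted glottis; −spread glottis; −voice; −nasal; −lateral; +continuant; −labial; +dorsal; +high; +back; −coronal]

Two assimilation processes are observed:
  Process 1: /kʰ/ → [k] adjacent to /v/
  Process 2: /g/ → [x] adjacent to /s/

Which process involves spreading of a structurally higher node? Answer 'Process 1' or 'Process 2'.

Process 2

Process 1: the feature that changes is [spread glottis]; the minimal node is [spread glottis] (depth 4).
Process 2 alters [voice], [continuant]; the lowest common ancestor is Node α (depth 1 from Root).
Depth 1 < depth 4; Process 2 involves the structurally higher constituent Node α.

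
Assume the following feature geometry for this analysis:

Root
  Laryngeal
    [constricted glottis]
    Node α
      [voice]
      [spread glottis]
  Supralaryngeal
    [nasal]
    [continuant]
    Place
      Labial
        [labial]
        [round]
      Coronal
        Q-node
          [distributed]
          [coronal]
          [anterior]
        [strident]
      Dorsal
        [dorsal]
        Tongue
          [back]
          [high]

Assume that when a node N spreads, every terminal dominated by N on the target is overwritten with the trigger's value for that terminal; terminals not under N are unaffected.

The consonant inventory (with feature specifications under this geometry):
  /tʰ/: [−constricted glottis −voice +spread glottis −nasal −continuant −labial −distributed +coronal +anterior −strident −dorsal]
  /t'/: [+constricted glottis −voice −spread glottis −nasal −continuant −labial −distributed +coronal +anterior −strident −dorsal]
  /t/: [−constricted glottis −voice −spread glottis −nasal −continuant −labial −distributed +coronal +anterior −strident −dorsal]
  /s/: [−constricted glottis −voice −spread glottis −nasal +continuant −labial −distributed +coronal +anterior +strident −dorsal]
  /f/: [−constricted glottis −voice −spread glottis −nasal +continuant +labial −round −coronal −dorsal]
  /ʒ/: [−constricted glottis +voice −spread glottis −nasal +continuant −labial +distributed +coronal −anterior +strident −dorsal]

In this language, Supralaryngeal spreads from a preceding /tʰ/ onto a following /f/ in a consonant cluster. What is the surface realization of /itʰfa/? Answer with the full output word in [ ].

The Supralaryngeal node dominates the terminals [nasal], [continuant], [labial], [round], [distributed], [coronal], [anterior], [strident], [dorsal], [back], [high].
The target acquires /tʰ/'s values for everything under Supralaryngeal — [−nasal], [−continuant], [−labial], [−distributed], [+coronal], [+anterior], [−strident], [−dorsal] — while keeping its own [constricted glottis], [voice], [spread glottis].
The resulting bundle matches /t/ in the inventory; substituting it for /f/ gives [itʰta].

[itʰta]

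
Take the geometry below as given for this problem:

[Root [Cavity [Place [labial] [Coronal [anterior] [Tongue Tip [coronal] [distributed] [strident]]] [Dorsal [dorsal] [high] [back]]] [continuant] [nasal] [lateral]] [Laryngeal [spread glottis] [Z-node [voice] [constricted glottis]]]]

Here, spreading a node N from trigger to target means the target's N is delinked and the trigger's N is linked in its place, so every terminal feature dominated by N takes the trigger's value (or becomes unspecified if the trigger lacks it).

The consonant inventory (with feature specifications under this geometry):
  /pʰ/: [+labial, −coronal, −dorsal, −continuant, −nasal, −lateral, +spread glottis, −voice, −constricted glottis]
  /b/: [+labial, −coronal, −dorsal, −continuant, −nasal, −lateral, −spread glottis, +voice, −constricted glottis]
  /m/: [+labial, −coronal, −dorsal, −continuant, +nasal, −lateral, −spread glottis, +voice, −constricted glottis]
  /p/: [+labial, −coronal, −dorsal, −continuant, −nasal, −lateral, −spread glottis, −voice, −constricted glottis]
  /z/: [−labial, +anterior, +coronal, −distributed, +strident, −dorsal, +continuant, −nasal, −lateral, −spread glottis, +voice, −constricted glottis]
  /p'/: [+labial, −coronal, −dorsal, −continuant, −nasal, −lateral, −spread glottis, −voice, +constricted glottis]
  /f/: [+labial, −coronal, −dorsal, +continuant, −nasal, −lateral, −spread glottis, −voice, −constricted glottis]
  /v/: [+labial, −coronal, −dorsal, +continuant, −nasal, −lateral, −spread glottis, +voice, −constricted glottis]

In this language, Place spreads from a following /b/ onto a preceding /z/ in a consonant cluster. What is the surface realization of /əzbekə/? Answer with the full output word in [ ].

Terminals under Place in this geometry: [labial], [anterior], [coronal], [distributed], [strident], [dorsal], [high], [back].
Spreading Place from /b/ onto /z/ replaces those values with /b/'s: [+labial], [−coronal], [−dorsal]. Features outside Place ([continuant], [nasal], [lateral], …) stay as in /z/.
Among the inventory, only /v/ has exactly this specification, giving the surface form [əvbekə].

[əvbekə]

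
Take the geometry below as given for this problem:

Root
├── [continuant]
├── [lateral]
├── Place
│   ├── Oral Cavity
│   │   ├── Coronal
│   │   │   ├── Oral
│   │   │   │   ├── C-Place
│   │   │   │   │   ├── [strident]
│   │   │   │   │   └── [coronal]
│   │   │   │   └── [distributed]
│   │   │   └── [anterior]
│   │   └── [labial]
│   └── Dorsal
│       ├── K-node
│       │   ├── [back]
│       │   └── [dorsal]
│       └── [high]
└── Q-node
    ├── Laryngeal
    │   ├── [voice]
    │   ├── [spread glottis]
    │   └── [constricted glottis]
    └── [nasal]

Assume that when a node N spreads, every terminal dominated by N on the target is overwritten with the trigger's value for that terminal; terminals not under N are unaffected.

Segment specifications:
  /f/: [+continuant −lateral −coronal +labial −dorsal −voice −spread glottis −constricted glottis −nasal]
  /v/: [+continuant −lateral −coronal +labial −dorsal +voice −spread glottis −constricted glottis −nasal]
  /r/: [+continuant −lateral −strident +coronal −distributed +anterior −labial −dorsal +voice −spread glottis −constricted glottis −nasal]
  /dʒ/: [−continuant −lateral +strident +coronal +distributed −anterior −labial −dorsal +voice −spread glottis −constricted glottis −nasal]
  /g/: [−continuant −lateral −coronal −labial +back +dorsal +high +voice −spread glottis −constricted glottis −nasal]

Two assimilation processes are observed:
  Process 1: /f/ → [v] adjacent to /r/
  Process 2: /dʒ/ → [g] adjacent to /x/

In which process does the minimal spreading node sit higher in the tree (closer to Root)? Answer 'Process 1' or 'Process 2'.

Process 2

Process 1 alters [voice]; the lowest dominating node is [voice] (depth 3 from Root).
In Process 2, [coronal], [anterior], [distributed], [strident], [dorsal], [high], [back] change, so the minimal spreading node is Place at depth 1.
Place is closer to Root than [voice], so Process 2 spreads the higher node.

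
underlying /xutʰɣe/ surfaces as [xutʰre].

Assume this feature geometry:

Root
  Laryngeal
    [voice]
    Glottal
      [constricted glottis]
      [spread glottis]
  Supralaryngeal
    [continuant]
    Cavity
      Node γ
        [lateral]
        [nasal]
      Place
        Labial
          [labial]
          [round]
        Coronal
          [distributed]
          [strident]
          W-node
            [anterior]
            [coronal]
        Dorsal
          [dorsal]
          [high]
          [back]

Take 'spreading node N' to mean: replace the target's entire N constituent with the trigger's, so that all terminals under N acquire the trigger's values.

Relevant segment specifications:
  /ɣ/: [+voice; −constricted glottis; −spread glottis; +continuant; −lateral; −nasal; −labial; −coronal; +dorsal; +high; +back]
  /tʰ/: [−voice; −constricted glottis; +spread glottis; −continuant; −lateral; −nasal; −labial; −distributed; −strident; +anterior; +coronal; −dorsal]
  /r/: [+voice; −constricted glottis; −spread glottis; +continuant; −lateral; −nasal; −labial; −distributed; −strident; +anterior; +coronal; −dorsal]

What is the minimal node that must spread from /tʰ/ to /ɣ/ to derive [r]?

Place

/ɣ/ and [r] differ in [coronal], [anterior], [distributed], [strident], [dorsal], [high], [back]; every other specified feature is identical.
In this geometry the lowest node dominating all of them is Place: every daughter of Place dominates only a proper subset, so no lower node suffices.
If Place spreads, every terminal under it takes /tʰ/'s value, producing [r] as observed.
Features on which the two segments disagree outside Place, such as [spread glottis], [continuant], are unchanged — nothing dominating them spread, and Place is the minimal sufficient constituent.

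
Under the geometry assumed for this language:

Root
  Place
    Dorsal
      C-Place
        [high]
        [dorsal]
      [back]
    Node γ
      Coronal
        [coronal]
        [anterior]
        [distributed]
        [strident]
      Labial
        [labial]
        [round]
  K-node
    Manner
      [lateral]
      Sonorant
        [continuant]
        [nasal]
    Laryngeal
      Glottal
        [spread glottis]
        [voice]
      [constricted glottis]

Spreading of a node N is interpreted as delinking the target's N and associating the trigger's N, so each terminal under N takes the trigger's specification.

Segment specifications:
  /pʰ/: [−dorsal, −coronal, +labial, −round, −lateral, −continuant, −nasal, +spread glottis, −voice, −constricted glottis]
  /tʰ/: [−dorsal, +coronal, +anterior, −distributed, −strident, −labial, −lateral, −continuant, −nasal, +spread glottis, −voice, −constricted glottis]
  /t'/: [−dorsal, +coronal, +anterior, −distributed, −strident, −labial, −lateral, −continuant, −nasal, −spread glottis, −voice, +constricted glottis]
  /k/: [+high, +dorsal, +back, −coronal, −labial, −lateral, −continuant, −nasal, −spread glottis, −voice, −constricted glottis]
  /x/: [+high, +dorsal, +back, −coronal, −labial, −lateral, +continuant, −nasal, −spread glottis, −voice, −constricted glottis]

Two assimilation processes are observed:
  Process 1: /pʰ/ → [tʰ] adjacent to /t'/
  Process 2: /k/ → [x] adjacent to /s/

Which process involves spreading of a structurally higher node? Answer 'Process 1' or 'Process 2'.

Process 1 alters [labial], [round], [coronal], [anterior], [distributed], [strident]; the lowest common ancestor is Node γ (depth 2 from Root).
Process 2: the feature that changes is [continuant]; the minimal node is [continuant] (depth 4).
Node γ is closer to Root than [continuant], so Process 1 spreads the higher node.

Process 1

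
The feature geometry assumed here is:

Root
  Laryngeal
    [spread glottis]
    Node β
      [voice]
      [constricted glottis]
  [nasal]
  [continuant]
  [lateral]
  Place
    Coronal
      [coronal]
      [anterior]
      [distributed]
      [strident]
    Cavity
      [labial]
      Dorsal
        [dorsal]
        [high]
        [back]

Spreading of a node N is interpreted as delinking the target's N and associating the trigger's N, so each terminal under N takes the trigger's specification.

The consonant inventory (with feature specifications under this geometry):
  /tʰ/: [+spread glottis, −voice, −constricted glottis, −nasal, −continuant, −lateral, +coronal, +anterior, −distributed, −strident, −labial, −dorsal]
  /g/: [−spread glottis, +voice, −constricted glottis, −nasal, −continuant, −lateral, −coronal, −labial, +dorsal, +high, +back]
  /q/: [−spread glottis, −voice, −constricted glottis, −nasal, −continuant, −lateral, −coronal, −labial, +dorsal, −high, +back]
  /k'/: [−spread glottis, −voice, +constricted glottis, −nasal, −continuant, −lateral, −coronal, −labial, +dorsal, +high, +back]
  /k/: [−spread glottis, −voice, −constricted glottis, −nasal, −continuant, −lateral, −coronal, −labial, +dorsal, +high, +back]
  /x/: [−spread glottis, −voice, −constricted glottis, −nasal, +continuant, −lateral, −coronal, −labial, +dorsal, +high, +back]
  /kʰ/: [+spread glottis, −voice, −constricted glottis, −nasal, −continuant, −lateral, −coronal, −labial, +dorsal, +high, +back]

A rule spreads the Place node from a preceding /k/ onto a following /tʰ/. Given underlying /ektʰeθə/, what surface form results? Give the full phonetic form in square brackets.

[ekkʰeθə]

Terminals under Place in this geometry: [coronal], [anterior], [distributed], [strident], [labial], [dorsal], [high], [back].
After delinking /tʰ/'s Place and linking /k/'s, the affected terminals become [−coronal], [−labial], [+dorsal], [+high], [+back]; [spread glottis], [voice], [constricted glottis], … (outside Place) are retained from /tʰ/.
The resulting bundle matches /kʰ/ in the inventory; substituting it for /tʰ/ gives [ekkʰeθə].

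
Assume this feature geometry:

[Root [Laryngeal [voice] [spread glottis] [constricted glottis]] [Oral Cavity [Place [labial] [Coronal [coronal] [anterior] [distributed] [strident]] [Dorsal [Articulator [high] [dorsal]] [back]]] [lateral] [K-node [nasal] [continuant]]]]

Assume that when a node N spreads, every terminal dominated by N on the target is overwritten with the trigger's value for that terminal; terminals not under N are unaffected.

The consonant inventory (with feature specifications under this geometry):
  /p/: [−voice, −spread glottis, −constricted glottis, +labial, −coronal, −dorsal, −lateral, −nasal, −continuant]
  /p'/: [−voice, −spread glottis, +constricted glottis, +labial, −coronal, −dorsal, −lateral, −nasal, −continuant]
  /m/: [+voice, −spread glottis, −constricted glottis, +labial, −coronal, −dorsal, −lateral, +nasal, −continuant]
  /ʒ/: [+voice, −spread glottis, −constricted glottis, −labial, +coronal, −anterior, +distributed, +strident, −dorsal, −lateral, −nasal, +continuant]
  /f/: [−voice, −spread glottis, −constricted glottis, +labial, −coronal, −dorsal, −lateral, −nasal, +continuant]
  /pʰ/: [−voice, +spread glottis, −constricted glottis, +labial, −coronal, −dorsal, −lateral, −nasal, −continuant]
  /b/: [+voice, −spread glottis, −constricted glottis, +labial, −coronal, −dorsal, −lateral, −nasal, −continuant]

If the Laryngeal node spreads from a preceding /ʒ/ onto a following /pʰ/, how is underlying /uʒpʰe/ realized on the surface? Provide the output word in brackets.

[uʒbe]

Terminals under Laryngeal in this geometry: [voice], [spread glottis], [constricted glottis].
Spreading Laryngeal from /ʒ/ onto /pʰ/ replaces those values with /ʒ/'s: [+voice], [−spread glottis], [−constricted glottis]. Features outside Laryngeal ([labial], [coronal], [dorsal], …) stay as in /pʰ/.
The resulting bundle matches /b/ in the inventory; substituting it for /pʰ/ gives [uʒbe].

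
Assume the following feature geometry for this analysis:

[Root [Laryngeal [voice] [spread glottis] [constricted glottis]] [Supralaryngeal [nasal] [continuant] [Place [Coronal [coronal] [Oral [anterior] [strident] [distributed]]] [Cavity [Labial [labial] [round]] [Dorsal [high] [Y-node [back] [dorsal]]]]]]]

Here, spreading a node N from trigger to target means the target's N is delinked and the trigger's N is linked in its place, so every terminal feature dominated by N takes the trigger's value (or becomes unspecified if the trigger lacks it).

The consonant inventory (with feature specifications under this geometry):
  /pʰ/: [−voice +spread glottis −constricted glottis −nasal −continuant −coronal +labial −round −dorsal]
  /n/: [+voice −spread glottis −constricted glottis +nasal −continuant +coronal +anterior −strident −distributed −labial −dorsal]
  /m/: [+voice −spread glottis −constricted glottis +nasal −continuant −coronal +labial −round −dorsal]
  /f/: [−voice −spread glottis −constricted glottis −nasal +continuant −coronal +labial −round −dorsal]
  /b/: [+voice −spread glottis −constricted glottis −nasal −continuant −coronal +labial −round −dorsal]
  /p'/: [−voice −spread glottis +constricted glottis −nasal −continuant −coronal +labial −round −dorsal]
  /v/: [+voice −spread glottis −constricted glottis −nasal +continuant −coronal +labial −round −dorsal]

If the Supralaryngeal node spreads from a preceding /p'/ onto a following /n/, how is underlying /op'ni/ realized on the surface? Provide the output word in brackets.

The Supralaryngeal node dominates the terminals [nasal], [continuant], [coronal], [anterior], [strident], [distributed], [labial], [round], [high], [back], [dorsal].
After delinking /n/'s Supralaryngeal and linking /p'/'s, the affected terminals become [−nasal], [−continuant], [−coronal], [+labial], [−round], [−dorsal]; [voice], [spread glottis], [constricted glottis] (outside Supralaryngeal) are retained from /n/.
This feature bundle is that of [b], so /op'ni/ surfaces as [op'bi].

[op'bi]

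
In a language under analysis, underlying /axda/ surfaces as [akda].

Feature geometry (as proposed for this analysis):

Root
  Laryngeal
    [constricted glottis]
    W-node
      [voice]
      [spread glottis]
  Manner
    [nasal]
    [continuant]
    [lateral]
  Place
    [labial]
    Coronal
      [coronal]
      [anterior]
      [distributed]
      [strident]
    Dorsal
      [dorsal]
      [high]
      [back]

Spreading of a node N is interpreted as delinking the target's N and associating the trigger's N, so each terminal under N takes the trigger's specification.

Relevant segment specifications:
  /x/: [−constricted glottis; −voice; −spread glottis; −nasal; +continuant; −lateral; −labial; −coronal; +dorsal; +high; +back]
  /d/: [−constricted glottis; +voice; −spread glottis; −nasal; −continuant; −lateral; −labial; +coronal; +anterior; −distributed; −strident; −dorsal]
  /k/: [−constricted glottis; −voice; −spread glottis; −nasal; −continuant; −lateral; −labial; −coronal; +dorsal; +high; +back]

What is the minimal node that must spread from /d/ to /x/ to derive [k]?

Comparing /x/ with its surface form [k], the only feature that changes is [continuant].
Since just one terminal is affected and it takes /d/'s value, spreading the terminal [continuant] alone is sufficient and minimal.
[dorsal], [coronal] stay as in /x/ although /d/ differs there, so no node dominating them spread; among the remaining candidates [continuant] is the lowest that derives the output.

[continuant]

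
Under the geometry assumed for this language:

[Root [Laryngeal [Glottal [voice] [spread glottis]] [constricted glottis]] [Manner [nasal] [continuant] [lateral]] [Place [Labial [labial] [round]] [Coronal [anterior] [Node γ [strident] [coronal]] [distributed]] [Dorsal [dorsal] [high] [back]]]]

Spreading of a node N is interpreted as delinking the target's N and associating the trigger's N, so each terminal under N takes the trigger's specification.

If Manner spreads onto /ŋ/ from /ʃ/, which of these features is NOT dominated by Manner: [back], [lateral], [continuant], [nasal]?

[back]

Under this geometry, Manner contains [nasal], [continuant], [lateral].
Spreading Manner replaces [continuant], [lateral], [nasal] with the trigger's values, since each sits inside the Manner constituent.
But [back] is a dependent of Dorsal, outside Manner; it is therefore untouched by the spreading.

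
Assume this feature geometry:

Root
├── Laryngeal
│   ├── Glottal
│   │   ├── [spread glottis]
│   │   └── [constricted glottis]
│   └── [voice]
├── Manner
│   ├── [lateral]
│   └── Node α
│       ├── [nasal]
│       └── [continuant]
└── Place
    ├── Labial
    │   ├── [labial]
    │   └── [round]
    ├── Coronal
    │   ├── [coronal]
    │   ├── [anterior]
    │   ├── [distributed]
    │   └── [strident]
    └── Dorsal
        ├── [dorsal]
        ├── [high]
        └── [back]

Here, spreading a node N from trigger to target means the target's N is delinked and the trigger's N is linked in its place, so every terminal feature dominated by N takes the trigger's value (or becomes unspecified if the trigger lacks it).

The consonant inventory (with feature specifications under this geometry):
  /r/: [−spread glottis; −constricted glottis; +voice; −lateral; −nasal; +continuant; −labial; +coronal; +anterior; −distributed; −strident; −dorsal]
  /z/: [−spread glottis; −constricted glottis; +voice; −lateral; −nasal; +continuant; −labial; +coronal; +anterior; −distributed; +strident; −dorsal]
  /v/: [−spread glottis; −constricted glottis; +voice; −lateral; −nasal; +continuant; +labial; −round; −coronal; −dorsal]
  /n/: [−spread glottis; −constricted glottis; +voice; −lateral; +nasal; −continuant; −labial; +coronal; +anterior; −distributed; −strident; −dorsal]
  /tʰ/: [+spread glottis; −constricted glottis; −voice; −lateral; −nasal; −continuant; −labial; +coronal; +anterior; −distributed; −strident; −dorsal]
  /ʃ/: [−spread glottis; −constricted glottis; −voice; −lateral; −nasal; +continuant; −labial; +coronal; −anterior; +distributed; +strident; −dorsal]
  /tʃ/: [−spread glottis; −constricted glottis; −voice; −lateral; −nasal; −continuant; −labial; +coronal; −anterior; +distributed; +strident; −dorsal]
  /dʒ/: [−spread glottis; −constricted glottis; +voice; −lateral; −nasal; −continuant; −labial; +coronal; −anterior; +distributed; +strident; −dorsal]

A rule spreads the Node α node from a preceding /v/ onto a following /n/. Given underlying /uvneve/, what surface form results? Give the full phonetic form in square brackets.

The Node α node dominates the terminals [nasal], [continuant].
After delinking /n/'s Node α and linking /v/'s, the affected terminals become [−nasal], [+continuant]; [spread glottis], [constricted glottis], [voice], … (outside Node α) are retained from /n/.
This feature bundle is that of [r], so /uvneve/ surfaces as [uvreve].

[uvreve]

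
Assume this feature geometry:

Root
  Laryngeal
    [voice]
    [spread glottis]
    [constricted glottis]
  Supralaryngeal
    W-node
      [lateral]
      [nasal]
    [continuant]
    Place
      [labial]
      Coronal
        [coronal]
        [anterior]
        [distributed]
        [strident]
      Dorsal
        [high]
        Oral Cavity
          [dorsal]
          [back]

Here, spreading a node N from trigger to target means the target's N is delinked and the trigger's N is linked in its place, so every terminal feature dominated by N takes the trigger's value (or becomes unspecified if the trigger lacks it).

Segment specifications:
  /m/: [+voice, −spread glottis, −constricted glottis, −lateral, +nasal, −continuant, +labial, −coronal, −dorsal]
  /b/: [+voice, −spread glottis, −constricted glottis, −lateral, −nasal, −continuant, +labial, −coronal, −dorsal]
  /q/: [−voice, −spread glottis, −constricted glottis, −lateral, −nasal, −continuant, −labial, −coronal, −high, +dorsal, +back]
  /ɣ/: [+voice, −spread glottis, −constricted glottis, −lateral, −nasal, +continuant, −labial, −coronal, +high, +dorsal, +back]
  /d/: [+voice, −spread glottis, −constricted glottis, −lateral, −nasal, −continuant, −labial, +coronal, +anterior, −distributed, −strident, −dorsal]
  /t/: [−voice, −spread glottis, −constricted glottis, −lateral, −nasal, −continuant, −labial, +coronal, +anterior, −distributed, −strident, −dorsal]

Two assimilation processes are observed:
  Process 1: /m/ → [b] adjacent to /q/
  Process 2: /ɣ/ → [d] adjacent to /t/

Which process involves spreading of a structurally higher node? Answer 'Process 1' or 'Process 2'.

Process 1: the feature that changes is [nasal]; the minimal node is [nasal] (depth 3).
Process 2: the features that change are [continuant], [coronal], [anterior], [distributed], [strident], [dorsal], [high], [back]; the minimal node is Supralaryngeal (depth 1).
Depth 1 < depth 3; Process 2 involves the structurally higher constituent Supralaryngeal.

Process 2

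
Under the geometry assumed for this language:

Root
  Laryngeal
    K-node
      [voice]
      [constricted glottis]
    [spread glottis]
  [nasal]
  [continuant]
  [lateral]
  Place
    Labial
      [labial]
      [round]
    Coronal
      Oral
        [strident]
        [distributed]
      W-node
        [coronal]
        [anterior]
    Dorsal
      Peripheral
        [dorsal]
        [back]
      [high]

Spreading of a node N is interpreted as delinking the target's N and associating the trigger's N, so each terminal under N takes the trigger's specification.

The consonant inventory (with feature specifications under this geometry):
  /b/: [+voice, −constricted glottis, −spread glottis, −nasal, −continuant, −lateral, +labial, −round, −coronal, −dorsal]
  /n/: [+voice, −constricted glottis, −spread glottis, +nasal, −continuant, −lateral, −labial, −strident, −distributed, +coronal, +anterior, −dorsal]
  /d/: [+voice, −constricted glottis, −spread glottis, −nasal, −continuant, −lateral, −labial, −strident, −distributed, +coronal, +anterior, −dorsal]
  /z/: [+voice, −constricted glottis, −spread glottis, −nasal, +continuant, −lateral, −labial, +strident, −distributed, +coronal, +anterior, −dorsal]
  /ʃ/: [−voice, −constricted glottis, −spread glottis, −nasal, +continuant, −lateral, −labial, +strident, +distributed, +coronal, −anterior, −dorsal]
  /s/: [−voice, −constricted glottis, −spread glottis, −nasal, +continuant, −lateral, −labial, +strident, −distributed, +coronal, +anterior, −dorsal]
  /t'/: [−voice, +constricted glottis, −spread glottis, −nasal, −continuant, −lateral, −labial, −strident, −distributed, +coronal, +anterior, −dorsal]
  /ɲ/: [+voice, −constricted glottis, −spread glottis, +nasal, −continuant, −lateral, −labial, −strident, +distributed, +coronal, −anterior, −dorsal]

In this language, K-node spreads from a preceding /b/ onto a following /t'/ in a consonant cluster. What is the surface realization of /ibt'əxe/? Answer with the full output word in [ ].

[ibdəxe]

K-node immediately or transitively dominates [voice], [constricted glottis].
The target acquires /b/'s values for everything under K-node — [+voice], [−constricted glottis] — while keeping its own [spread glottis], [nasal], [continuant], ….
Among the inventory, only /d/ has exactly this specification, giving the surface form [ibdəxe].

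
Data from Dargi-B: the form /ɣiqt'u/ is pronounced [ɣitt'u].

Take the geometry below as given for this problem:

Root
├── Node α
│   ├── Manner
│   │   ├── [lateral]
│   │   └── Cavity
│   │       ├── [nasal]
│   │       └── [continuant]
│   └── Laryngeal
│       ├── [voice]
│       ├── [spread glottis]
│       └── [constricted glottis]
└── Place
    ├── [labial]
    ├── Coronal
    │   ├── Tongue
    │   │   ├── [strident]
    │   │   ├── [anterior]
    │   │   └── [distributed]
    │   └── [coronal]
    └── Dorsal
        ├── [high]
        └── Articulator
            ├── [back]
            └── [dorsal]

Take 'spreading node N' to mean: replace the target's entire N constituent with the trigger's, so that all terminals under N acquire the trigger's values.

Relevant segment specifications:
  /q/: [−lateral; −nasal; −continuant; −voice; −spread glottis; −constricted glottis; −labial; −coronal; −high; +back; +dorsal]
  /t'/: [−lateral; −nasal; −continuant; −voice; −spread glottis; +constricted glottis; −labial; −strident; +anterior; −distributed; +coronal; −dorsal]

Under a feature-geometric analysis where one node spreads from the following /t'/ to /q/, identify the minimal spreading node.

Comparing /q/ with its surface form [t], the features that change are [coronal], [anterior], [distributed], [strident], [dorsal], [high], [back].
These terminals are all dominated by Place, and no proper subconstituent of Place covers them all; Place is their lowest common ancestor.
Spreading Place from /t'/ overwrites each of those terminals with /t'/'s values, yielding exactly [t].
Since [constricted glottis] is preserved even though /t'/ disagrees there, no node above Place spread.

Place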